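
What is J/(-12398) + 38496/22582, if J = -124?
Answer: 120018394/69992909 ≈ 1.7147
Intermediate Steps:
J/(-12398) + 38496/22582 = -124/(-12398) + 38496/22582 = -124*(-1/12398) + 38496*(1/22582) = 62/6199 + 19248/11291 = 120018394/69992909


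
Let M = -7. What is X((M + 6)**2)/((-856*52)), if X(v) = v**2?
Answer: -1/44512 ≈ -2.2466e-5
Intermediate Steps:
X((M + 6)**2)/((-856*52)) = ((-7 + 6)**2)**2/((-856*52)) = ((-1)**2)**2/(-44512) = 1**2*(-1/44512) = 1*(-1/44512) = -1/44512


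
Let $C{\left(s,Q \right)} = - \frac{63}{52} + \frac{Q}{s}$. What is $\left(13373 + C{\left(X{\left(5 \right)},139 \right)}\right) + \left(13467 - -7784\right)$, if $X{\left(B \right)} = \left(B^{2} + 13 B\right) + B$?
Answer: $\frac{171043803}{4940} \approx 34624.0$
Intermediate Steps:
$X{\left(B \right)} = B^{2} + 14 B$
$C{\left(s,Q \right)} = - \frac{63}{52} + \frac{Q}{s}$ ($C{\left(s,Q \right)} = \left(-63\right) \frac{1}{52} + \frac{Q}{s} = - \frac{63}{52} + \frac{Q}{s}$)
$\left(13373 + C{\left(X{\left(5 \right)},139 \right)}\right) + \left(13467 - -7784\right) = \left(13373 - \left(\frac{63}{52} - \frac{139}{5 \left(14 + 5\right)}\right)\right) + \left(13467 - -7784\right) = \left(13373 - \left(\frac{63}{52} - \frac{139}{5 \cdot 19}\right)\right) + \left(13467 + 7784\right) = \left(13373 - \left(\frac{63}{52} - \frac{139}{95}\right)\right) + 21251 = \left(13373 + \left(- \frac{63}{52} + 139 \cdot \frac{1}{95}\right)\right) + 21251 = \left(13373 + \left(- \frac{63}{52} + \frac{139}{95}\right)\right) + 21251 = \left(13373 + \frac{1243}{4940}\right) + 21251 = \frac{66063863}{4940} + 21251 = \frac{171043803}{4940}$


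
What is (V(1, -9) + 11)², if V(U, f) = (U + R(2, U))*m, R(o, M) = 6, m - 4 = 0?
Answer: 1521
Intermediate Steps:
m = 4 (m = 4 + 0 = 4)
V(U, f) = 24 + 4*U (V(U, f) = (U + 6)*4 = (6 + U)*4 = 24 + 4*U)
(V(1, -9) + 11)² = ((24 + 4*1) + 11)² = ((24 + 4) + 11)² = (28 + 11)² = 39² = 1521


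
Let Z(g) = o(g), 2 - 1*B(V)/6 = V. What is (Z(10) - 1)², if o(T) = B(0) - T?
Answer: 1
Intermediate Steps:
B(V) = 12 - 6*V
o(T) = 12 - T (o(T) = (12 - 6*0) - T = (12 + 0) - T = 12 - T)
Z(g) = 12 - g
(Z(10) - 1)² = ((12 - 1*10) - 1)² = ((12 - 10) - 1)² = (2 - 1)² = 1² = 1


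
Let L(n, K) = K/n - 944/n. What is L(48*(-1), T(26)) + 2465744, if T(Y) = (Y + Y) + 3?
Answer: 118356601/48 ≈ 2.4658e+6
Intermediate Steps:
T(Y) = 3 + 2*Y (T(Y) = 2*Y + 3 = 3 + 2*Y)
L(n, K) = -944/n + K/n
L(48*(-1), T(26)) + 2465744 = (-944 + (3 + 2*26))/((48*(-1))) + 2465744 = (-944 + (3 + 52))/(-48) + 2465744 = -(-944 + 55)/48 + 2465744 = -1/48*(-889) + 2465744 = 889/48 + 2465744 = 118356601/48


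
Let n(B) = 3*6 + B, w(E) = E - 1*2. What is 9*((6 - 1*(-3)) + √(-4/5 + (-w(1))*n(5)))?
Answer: 81 + 9*√555/5 ≈ 123.41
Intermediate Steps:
w(E) = -2 + E (w(E) = E - 2 = -2 + E)
n(B) = 18 + B
9*((6 - 1*(-3)) + √(-4/5 + (-w(1))*n(5))) = 9*((6 - 1*(-3)) + √(-4/5 + (-(-2 + 1))*(18 + 5))) = 9*((6 + 3) + √(-4*⅕ - 1*(-1)*23)) = 9*(9 + √(-⅘ + 1*23)) = 9*(9 + √(-⅘ + 23)) = 9*(9 + √(111/5)) = 9*(9 + √555/5) = 81 + 9*√555/5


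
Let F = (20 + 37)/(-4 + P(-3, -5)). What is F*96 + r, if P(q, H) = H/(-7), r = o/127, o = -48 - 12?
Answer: -4865988/2921 ≈ -1665.9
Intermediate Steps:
o = -60
r = -60/127 ≈ -0.47244
P(q, H) = -H/7 (P(q, H) = H*(-1/7) = -H/7)
F = -399/23 (F = (20 + 37)/(-4 - 1/7*(-5)) = 57/(-4 + 5/7) = 57/(-23/7) = 57*(-7/23) = -399/23 ≈ -17.348)
F*96 + r = -399/23*96 - 60/127 = -38304/23 - 60/127 = -4865988/2921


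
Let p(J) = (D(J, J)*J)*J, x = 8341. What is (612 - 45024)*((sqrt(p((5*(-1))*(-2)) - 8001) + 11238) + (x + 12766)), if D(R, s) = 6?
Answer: -1436506140 - 44412*I*sqrt(7401) ≈ -1.4365e+9 - 3.8207e+6*I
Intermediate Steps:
p(J) = 6*J**2 (p(J) = (6*J)*J = 6*J**2)
(612 - 45024)*((sqrt(p((5*(-1))*(-2)) - 8001) + 11238) + (x + 12766)) = (612 - 45024)*((sqrt(6*((5*(-1))*(-2))**2 - 8001) + 11238) + (8341 + 12766)) = -44412*((sqrt(6*(-5*(-2))**2 - 8001) + 11238) + 21107) = -44412*((sqrt(6*10**2 - 8001) + 11238) + 21107) = -44412*((sqrt(6*100 - 8001) + 11238) + 21107) = -44412*((sqrt(600 - 8001) + 11238) + 21107) = -44412*((sqrt(-7401) + 11238) + 21107) = -44412*((I*sqrt(7401) + 11238) + 21107) = -44412*((11238 + I*sqrt(7401)) + 21107) = -44412*(32345 + I*sqrt(7401)) = -1436506140 - 44412*I*sqrt(7401)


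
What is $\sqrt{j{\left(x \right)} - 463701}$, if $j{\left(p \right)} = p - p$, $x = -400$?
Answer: $i \sqrt{463701} \approx 680.96 i$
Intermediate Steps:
$j{\left(p \right)} = 0$
$\sqrt{j{\left(x \right)} - 463701} = \sqrt{0 - 463701} = \sqrt{-463701} = i \sqrt{463701}$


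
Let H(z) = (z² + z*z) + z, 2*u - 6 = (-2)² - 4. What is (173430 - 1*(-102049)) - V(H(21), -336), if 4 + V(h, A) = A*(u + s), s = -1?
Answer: 276155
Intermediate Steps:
u = 3 (u = 3 + ((-2)² - 4)/2 = 3 + (4 - 4)/2 = 3 + (½)*0 = 3 + 0 = 3)
H(z) = z + 2*z² (H(z) = (z² + z²) + z = 2*z² + z = z + 2*z²)
V(h, A) = -4 + 2*A (V(h, A) = -4 + A*(3 - 1) = -4 + A*2 = -4 + 2*A)
(173430 - 1*(-102049)) - V(H(21), -336) = (173430 - 1*(-102049)) - (-4 + 2*(-336)) = (173430 + 102049) - (-4 - 672) = 275479 - 1*(-676) = 275479 + 676 = 276155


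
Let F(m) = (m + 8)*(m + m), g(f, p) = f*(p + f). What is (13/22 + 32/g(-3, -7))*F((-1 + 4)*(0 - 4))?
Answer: 8752/55 ≈ 159.13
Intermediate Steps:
g(f, p) = f*(f + p)
F(m) = 2*m*(8 + m) (F(m) = (8 + m)*(2*m) = 2*m*(8 + m))
(13/22 + 32/g(-3, -7))*F((-1 + 4)*(0 - 4)) = (13/22 + 32/((-3*(-3 - 7))))*(2*((-1 + 4)*(0 - 4))*(8 + (-1 + 4)*(0 - 4))) = (13*(1/22) + 32/((-3*(-10))))*(2*(3*(-4))*(8 + 3*(-4))) = (13/22 + 32/30)*(2*(-12)*(8 - 12)) = (13/22 + 32*(1/30))*(2*(-12)*(-4)) = (13/22 + 16/15)*96 = (547/330)*96 = 8752/55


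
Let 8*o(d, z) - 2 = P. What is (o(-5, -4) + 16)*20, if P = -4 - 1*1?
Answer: 625/2 ≈ 312.50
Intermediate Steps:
P = -5 (P = -4 - 1 = -5)
o(d, z) = -3/8 (o(d, z) = 1/4 + (1/8)*(-5) = 1/4 - 5/8 = -3/8)
(o(-5, -4) + 16)*20 = (-3/8 + 16)*20 = (125/8)*20 = 625/2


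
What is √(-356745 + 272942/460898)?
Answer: I*√18945533082843266/230449 ≈ 597.28*I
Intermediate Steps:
√(-356745 + 272942/460898) = √(-356745 + 272942*(1/460898)) = √(-356745 + 136471/230449) = √(-82211392034/230449) = I*√18945533082843266/230449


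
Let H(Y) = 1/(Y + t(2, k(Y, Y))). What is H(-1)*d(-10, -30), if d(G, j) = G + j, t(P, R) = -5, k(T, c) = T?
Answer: 20/3 ≈ 6.6667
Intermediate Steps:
H(Y) = 1/(-5 + Y) (H(Y) = 1/(Y - 5) = 1/(-5 + Y))
H(-1)*d(-10, -30) = (-10 - 30)/(-5 - 1) = -40/(-6) = -1/6*(-40) = 20/3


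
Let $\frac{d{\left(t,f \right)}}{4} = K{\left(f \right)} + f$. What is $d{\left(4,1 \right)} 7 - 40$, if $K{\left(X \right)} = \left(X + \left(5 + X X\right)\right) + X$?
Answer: $212$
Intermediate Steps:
$K{\left(X \right)} = 5 + X^{2} + 2 X$ ($K{\left(X \right)} = \left(X + \left(5 + X^{2}\right)\right) + X = \left(5 + X + X^{2}\right) + X = 5 + X^{2} + 2 X$)
$d{\left(t,f \right)} = 20 + 4 f^{2} + 12 f$ ($d{\left(t,f \right)} = 4 \left(\left(5 + f^{2} + 2 f\right) + f\right) = 4 \left(5 + f^{2} + 3 f\right) = 20 + 4 f^{2} + 12 f$)
$d{\left(4,1 \right)} 7 - 40 = \left(20 + 4 \cdot 1^{2} + 12 \cdot 1\right) 7 - 40 = \left(20 + 4 \cdot 1 + 12\right) 7 - 40 = \left(20 + 4 + 12\right) 7 - 40 = 36 \cdot 7 - 40 = 252 - 40 = 212$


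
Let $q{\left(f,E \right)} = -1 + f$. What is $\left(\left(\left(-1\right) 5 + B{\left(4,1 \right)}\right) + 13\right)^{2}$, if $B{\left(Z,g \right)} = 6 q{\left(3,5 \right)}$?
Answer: $400$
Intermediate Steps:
$B{\left(Z,g \right)} = 12$ ($B{\left(Z,g \right)} = 6 \left(-1 + 3\right) = 6 \cdot 2 = 12$)
$\left(\left(\left(-1\right) 5 + B{\left(4,1 \right)}\right) + 13\right)^{2} = \left(\left(\left(-1\right) 5 + 12\right) + 13\right)^{2} = \left(\left(-5 + 12\right) + 13\right)^{2} = \left(7 + 13\right)^{2} = 20^{2} = 400$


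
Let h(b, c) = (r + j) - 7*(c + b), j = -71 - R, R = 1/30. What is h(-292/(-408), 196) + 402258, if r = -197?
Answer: 102156304/255 ≈ 4.0061e+5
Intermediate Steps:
R = 1/30 ≈ 0.033333
j = -2131/30 (j = -71 - 1*1/30 = -71 - 1/30 = -2131/30 ≈ -71.033)
h(b, c) = -8041/30 - 7*b - 7*c (h(b, c) = (-197 - 2131/30) - 7*(c + b) = -8041/30 - 7*(b + c) = -8041/30 + (-7*b - 7*c) = -8041/30 - 7*b - 7*c)
h(-292/(-408), 196) + 402258 = (-8041/30 - (-2044)/(-408) - 7*196) + 402258 = (-8041/30 - (-2044)*(-1)/408 - 1372) + 402258 = (-8041/30 - 7*73/102 - 1372) + 402258 = (-8041/30 - 511/102 - 1372) + 402258 = -419486/255 + 402258 = 102156304/255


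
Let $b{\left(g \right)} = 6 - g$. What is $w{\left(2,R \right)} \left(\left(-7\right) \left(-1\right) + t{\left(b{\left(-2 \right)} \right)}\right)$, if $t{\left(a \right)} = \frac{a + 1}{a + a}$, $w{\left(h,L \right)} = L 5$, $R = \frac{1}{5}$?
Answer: $\frac{121}{16} \approx 7.5625$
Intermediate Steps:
$R = \frac{1}{5} \approx 0.2$
$w{\left(h,L \right)} = 5 L$
$t{\left(a \right)} = \frac{1 + a}{2 a}$
$w{\left(2,R \right)} \left(\left(-7\right) \left(-1\right) + t{\left(b{\left(-2 \right)} \right)}\right) = 5 \cdot \frac{1}{5} \left(\left(-7\right) \left(-1\right) + \frac{1 + \left(6 - -2\right)}{2 \left(6 - -2\right)}\right) = 1 \left(7 + \frac{1 + \left(6 + 2\right)}{2 \left(6 + 2\right)}\right) = 1 \left(7 + \frac{1 + 8}{2 \cdot 8}\right) = 1 \left(7 + \frac{1}{2} \cdot \frac{1}{8} \cdot 9\right) = 1 \left(7 + \frac{9}{16}\right) = 1 \cdot \frac{121}{16} = \frac{121}{16}$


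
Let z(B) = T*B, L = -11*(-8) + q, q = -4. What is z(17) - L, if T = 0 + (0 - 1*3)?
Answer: -135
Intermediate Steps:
L = 84 (L = -11*(-8) - 4 = 88 - 4 = 84)
T = -3 (T = 0 + (0 - 3) = 0 - 3 = -3)
z(B) = -3*B
z(17) - L = -3*17 - 1*84 = -51 - 84 = -135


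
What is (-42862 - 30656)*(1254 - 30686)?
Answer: 2163781776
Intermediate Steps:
(-42862 - 30656)*(1254 - 30686) = -73518*(-29432) = 2163781776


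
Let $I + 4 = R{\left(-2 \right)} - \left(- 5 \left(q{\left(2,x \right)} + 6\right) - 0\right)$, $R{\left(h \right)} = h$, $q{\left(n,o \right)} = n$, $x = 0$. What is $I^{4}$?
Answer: $1336336$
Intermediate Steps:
$I = 34$ ($I = -4 - \left(2 + 0 - 5 \left(2 + 6\right)\right) = -4 - \left(2 - 40\right) = -4 - -38 = -4 + \left(-2 + 40\right) = -4 + 38 = 34$)
$I^{4} = 34^{4} = 1336336$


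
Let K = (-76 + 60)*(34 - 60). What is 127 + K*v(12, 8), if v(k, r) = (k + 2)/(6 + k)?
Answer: 4055/9 ≈ 450.56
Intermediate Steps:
v(k, r) = (2 + k)/(6 + k)
K = 416 (K = -16*(-26) = 416)
127 + K*v(12, 8) = 127 + 416*((2 + 12)/(6 + 12)) = 127 + 416*(14/18) = 127 + 416*((1/18)*14) = 127 + 416*(7/9) = 127 + 2912/9 = 4055/9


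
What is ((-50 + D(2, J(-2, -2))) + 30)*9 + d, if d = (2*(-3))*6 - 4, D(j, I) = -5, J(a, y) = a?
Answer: -265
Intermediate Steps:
d = -40 (d = -6*6 - 4 = -36 - 4 = -40)
((-50 + D(2, J(-2, -2))) + 30)*9 + d = ((-50 - 5) + 30)*9 - 40 = (-55 + 30)*9 - 40 = -25*9 - 40 = -225 - 40 = -265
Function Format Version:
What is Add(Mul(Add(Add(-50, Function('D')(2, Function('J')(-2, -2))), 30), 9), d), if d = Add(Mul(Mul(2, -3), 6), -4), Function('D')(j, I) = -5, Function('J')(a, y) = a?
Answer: -265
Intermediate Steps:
d = -40 (d = Add(Mul(-6, 6), -4) = Add(-36, -4) = -40)
Add(Mul(Add(Add(-50, Function('D')(2, Function('J')(-2, -2))), 30), 9), d) = Add(Mul(Add(Add(-50, -5), 30), 9), -40) = Add(Mul(Add(-55, 30), 9), -40) = Add(Mul(-25, 9), -40) = Add(-225, -40) = -265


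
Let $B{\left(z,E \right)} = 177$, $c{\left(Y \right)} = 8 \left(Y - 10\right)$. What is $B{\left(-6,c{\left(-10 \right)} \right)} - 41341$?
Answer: $-41164$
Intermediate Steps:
$c{\left(Y \right)} = -80 + 8 Y$ ($c{\left(Y \right)} = 8 \left(-10 + Y\right) = -80 + 8 Y$)
$B{\left(-6,c{\left(-10 \right)} \right)} - 41341 = 177 - 41341 = -41164$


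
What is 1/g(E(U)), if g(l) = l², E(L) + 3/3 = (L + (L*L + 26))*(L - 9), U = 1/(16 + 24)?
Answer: 4096000000/225393742108161 ≈ 1.8173e-5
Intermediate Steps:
U = 1/40 ≈ 0.025000
E(L) = -1 + (-9 + L)*(26 + L + L²) (E(L) = -1 + (L + (L*L + 26))*(L - 9) = -1 + (L + (L² + 26))*(-9 + L) = -1 + (L + (26 + L²))*(-9 + L) = -1 + (26 + L + L²)*(-9 + L) = -1 + (-9 + L)*(26 + L + L²))
1/g(E(U)) = 1/((-235 + (1/40)³ - 8*(1/40)² + 17*(1/40))²) = 1/((-235 + 1/64000 - 8*1/1600 + 17/40)²) = 1/((-235 + 1/64000 - 1/200 + 17/40)²) = 1/((-15013119/64000)²) = 1/(225393742108161/4096000000) = 4096000000/225393742108161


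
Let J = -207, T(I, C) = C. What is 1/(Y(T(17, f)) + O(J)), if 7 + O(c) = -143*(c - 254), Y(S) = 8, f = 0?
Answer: 1/65924 ≈ 1.5169e-5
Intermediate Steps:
O(c) = 36315 - 143*c (O(c) = -7 - 143*(c - 254) = -7 - 143*(-254 + c) = -7 + (36322 - 143*c) = 36315 - 143*c)
1/(Y(T(17, f)) + O(J)) = 1/(8 + (36315 - 143*(-207))) = 1/(8 + (36315 + 29601)) = 1/(8 + 65916) = 1/65924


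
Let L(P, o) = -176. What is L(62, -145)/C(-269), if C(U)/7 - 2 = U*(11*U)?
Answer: -176/5571811 ≈ -3.1588e-5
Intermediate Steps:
C(U) = 14 + 77*U² (C(U) = 14 + 7*(U*(11*U)) = 14 + 7*(11*U²) = 14 + 77*U²)
L(62, -145)/C(-269) = -176/(14 + 77*(-269)²) = -176/(14 + 77*72361) = -176/(14 + 5571797) = -176/5571811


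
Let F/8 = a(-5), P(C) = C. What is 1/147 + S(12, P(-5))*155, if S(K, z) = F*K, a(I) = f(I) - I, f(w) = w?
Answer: 1/147 ≈ 0.0068027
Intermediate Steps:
a(I) = 0 (a(I) = I - I = 0)
F = 0 (F = 8*0 = 0)
S(K, z) = 0 (S(K, z) = 0*K = 0)
1/147 + S(12, P(-5))*155 = 1/147 + 0*155 = 1/147 + 0 = 1/147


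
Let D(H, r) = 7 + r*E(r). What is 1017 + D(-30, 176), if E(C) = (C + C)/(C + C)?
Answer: 1200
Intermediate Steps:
E(C) = 1 (E(C) = (2*C)/((2*C)) = (2*C)*(1/(2*C)) = 1)
D(H, r) = 7 + r (D(H, r) = 7 + r*1 = 7 + r)
1017 + D(-30, 176) = 1017 + (7 + 176) = 1017 + 183 = 1200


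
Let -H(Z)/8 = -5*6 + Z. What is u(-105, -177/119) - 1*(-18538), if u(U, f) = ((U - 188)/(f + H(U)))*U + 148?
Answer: 800626111/42781 ≈ 18715.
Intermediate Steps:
H(Z) = 240 - 8*Z (H(Z) = -8*(-5*6 + Z) = -8*(-30 + Z) = 240 - 8*Z)
u(U, f) = 148 + U*(-188 + U)/(240 + f - 8*U) (u(U, f) = ((U - 188)/(f + (240 - 8*U)))*U + 148 = ((-188 + U)/(240 + f - 8*U))*U + 148 = U*(-188 + U)/(240 + f - 8*U) + 148 = 148 + U*(-188 + U)/(240 + f - 8*U))
u(-105, -177/119) - 1*(-18538) = (35520 + (-105)² - 1372*(-105) + 148*(-177/119))/(240 - 177/119 - 8*(-105)) - 1*(-18538) = (35520 + 11025 + 144060 + 148*(-177*1/119))/(240 - 177*1/119 + 840) + 18538 = (35520 + 11025 + 144060 + 148*(-177/119))/(240 - 177/119 + 840) + 18538 = (35520 + 11025 + 144060 - 26196/119)/(128343/119) + 18538 = (119/128343)*(22655799/119) + 18538 = 7551933/42781 + 18538 = 800626111/42781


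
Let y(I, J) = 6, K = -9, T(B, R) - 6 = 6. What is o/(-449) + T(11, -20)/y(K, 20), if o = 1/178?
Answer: 159843/79922 ≈ 2.0000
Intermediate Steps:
T(B, R) = 12 (T(B, R) = 6 + 6 = 12)
o = 1/178 ≈ 0.0056180
o/(-449) + T(11, -20)/y(K, 20) = (1/178)/(-449) + 12/6 = (1/178)*(-1/449) + 12*(⅙) = -1/79922 + 2 = 159843/79922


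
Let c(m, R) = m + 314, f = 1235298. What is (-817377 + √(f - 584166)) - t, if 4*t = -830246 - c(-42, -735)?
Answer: -1219495/2 + 6*√18087 ≈ -6.0894e+5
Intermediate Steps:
c(m, R) = 314 + m
t = -415259/2 (t = (-830246 - (314 - 42))/4 = (-830246 - 1*272)/4 = (-830246 - 272)/4 = (¼)*(-830518) = -415259/2 ≈ -2.0763e+5)
(-817377 + √(f - 584166)) - t = (-817377 + √(1235298 - 584166)) - 1*(-415259/2) = (-817377 + √651132) + 415259/2 = (-817377 + 6*√18087) + 415259/2 = -1219495/2 + 6*√18087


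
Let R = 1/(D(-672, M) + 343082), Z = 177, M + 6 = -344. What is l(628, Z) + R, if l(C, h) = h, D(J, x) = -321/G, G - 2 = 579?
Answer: 35281467398/199330321 ≈ 177.00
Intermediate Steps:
G = 581 (G = 2 + 579 = 581)
M = -350 (M = -6 - 344 = -350)
D(J, x) = -321/581
R = 581/199330321 (R = 1/(-321/581 + 343082) = 1/(199330321/581) = 581/199330321 ≈ 2.9148e-6)
l(628, Z) + R = 177 + 581/199330321 = 35281467398/199330321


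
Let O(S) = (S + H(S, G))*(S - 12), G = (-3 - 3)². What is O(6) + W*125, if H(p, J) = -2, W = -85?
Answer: -10649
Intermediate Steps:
G = 36 (G = (-6)² = 36)
O(S) = (-12 + S)*(-2 + S) (O(S) = (S - 2)*(S - 12) = (-2 + S)*(-12 + S) = (-12 + S)*(-2 + S))
O(6) + W*125 = (24 + 6² - 14*6) - 85*125 = (24 + 36 - 84) - 10625 = -24 - 10625 = -10649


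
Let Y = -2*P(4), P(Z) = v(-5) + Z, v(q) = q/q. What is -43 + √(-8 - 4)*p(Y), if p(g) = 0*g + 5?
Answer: -43 + 10*I*√3 ≈ -43.0 + 17.32*I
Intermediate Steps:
v(q) = 1
P(Z) = 1 + Z
Y = -10 (Y = -2*(1 + 4) = -2*5 = -10)
p(g) = 5 (p(g) = 0 + 5 = 5)
-43 + √(-8 - 4)*p(Y) = -43 + √(-8 - 4)*5 = -43 + √(-12)*5 = -43 + (2*I*√3)*5 = -43 + 10*I*√3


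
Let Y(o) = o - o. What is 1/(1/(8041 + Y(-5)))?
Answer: 8041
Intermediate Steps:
Y(o) = 0
1/(1/(8041 + Y(-5))) = 1/(1/(8041 + 0)) = 1/(1/8041) = 8041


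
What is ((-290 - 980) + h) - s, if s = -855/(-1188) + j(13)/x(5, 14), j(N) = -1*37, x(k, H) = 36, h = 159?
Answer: -219917/198 ≈ -1110.7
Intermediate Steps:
j(N) = -37
s = -61/198 (s = -855/(-1188) - 37/36 = -855*(-1/1188) - 37*1/36 = 95/132 - 37/36 = -61/198 ≈ -0.30808)
((-290 - 980) + h) - s = ((-290 - 980) + 159) - 1*(-61/198) = (-1270 + 159) + 61/198 = -1111 + 61/198 = -219917/198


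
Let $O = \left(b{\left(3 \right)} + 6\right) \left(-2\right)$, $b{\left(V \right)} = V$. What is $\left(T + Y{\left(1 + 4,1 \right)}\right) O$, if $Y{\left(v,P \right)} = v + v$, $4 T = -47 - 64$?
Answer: $\frac{639}{2} \approx 319.5$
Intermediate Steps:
$T = - \frac{111}{4}$ ($T = \frac{-47 - 64}{4} = \frac{1}{4} \left(-111\right) = - \frac{111}{4} \approx -27.75$)
$O = -18$ ($O = \left(3 + 6\right) \left(-2\right) = 9 \left(-2\right) = -18$)
$Y{\left(v,P \right)} = 2 v$
$\left(T + Y{\left(1 + 4,1 \right)}\right) O = \left(- \frac{111}{4} + 2 \left(1 + 4\right)\right) \left(-18\right) = \left(- \frac{111}{4} + 2 \cdot 5\right) \left(-18\right) = \left(- \frac{111}{4} + 10\right) \left(-18\right) = \left(- \frac{71}{4}\right) \left(-18\right) = \frac{639}{2}$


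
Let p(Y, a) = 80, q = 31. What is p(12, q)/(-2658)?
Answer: -40/1329 ≈ -0.030098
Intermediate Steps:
p(12, q)/(-2658) = 80/(-2658) = 80*(-1/2658) = -40/1329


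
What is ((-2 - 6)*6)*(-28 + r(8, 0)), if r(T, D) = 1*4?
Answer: 1152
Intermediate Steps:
r(T, D) = 4
((-2 - 6)*6)*(-28 + r(8, 0)) = ((-2 - 6)*6)*(-28 + 4) = -8*6*(-24) = -48*(-24) = 1152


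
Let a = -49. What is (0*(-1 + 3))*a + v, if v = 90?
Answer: 90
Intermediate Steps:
(0*(-1 + 3))*a + v = (0*(-1 + 3))*(-49) + 90 = (0*2)*(-49) + 90 = 0*(-49) + 90 = 0 + 90 = 90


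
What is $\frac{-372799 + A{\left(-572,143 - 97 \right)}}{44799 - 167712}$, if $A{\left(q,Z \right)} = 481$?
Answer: $\frac{124106}{40971} \approx 3.0291$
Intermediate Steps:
$\frac{-372799 + A{\left(-572,143 - 97 \right)}}{44799 - 167712} = \frac{-372799 + 481}{44799 - 167712} = - \frac{372318}{-122913} = \left(-372318\right) \left(- \frac{1}{122913}\right) = \frac{124106}{40971}$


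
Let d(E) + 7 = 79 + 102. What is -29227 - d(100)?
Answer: -29401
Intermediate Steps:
d(E) = 174 (d(E) = -7 + (79 + 102) = -7 + 181 = 174)
-29227 - d(100) = -29227 - 1*174 = -29227 - 174 = -29401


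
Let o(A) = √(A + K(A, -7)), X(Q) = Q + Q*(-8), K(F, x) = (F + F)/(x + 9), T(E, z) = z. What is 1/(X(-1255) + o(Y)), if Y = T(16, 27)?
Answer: 8785/77176171 - 3*√6/77176171 ≈ 0.00011374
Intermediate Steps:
K(F, x) = 2*F/(9 + x) (K(F, x) = (2*F)/(9 + x) = 2*F/(9 + x))
Y = 27
X(Q) = -7*Q (X(Q) = Q - 8*Q = -7*Q)
o(A) = √2*√A (o(A) = √(A + 2*A/(9 - 7)) = √(A + 2*A/2) = √(A + 2*A*(½)) = √(A + A) = √(2*A) = √2*√A)
1/(X(-1255) + o(Y)) = 1/(-7*(-1255) + √2*√27) = 1/(8785 + √2*(3*√3)) = 1/(8785 + 3*√6)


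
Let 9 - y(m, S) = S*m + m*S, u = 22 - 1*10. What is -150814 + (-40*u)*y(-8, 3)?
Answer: -178174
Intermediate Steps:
u = 12 (u = 22 - 10 = 12)
y(m, S) = 9 - 2*S*m (y(m, S) = 9 - (S*m + m*S) = 9 - (S*m + S*m) = 9 - 2*S*m)
-150814 + (-40*u)*y(-8, 3) = -150814 + (-40*12)*(9 - 2*3*(-8)) = -150814 - 480*(9 + 48) = -150814 - 480*57 = -150814 - 27360 = -178174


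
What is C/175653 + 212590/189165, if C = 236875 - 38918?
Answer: 4985907145/2215159983 ≈ 2.2508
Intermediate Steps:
C = 197957
C/175653 + 212590/189165 = 197957/175653 + 212590/189165 = 197957*(1/175653) + 212590*(1/189165) = 197957/175653 + 42518/37833 = 4985907145/2215159983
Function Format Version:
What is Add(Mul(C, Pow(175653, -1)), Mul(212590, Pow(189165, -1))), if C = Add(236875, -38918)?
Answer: Rational(4985907145, 2215159983) ≈ 2.2508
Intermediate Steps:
C = 197957
Add(Mul(C, Pow(175653, -1)), Mul(212590, Pow(189165, -1))) = Add(Mul(197957, Pow(175653, -1)), Mul(212590, Pow(189165, -1))) = Add(Mul(197957, Rational(1, 175653)), Mul(212590, Rational(1, 189165))) = Add(Rational(197957, 175653), Rational(42518, 37833)) = Rational(4985907145, 2215159983)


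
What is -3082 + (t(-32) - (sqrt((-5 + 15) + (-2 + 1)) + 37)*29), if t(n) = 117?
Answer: -4125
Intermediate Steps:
-3082 + (t(-32) - (sqrt((-5 + 15) + (-2 + 1)) + 37)*29) = -3082 + (117 - (sqrt((-5 + 15) + (-2 + 1)) + 37)*29) = -3082 + (117 - (sqrt(10 - 1) + 37)*29) = -3082 + (117 - (sqrt(9) + 37)*29) = -3082 + (117 - (3 + 37)*29) = -3082 + (117 - 40*29) = -3082 + (117 - 1*1160) = -3082 + (117 - 1160) = -3082 - 1043 = -4125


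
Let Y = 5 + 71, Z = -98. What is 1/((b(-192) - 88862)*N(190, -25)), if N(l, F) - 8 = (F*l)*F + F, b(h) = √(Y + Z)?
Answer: -44431/468784899675689 - I*√22/937569799351378 ≈ -9.4779e-11 - 5.0027e-15*I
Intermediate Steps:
Y = 76
b(h) = I*√22 (b(h) = √(76 - 98) = √(-22) = I*√22)
N(l, F) = 8 + F + l*F² (N(l, F) = 8 + ((F*l)*F + F) = 8 + (l*F² + F) = 8 + (F + l*F²) = 8 + F + l*F²)
1/((b(-192) - 88862)*N(190, -25)) = 1/((I*√22 - 88862)*(8 - 25 + 190*(-25)²)) = 1/((-88862 + I*√22)*(8 - 25 + 190*625)) = 1/((-88862 + I*√22)*(8 - 25 + 118750)) = 1/(-88862 + I*√22*118733) = (1/118733)/(-88862 + I*√22) = 1/(118733*(-88862 + I*√22))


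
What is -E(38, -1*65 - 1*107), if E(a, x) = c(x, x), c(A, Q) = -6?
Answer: 6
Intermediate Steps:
E(a, x) = -6
-E(38, -1*65 - 1*107) = -1*(-6) = 6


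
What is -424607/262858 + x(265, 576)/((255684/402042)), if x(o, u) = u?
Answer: 5063590788379/5600715406 ≈ 904.10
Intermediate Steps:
-424607/262858 + x(265, 576)/((255684/402042)) = -424607/262858 + 576/((255684/402042)) = -424607*1/262858 + 576/((255684*(1/402042))) = -424607/262858 + 576/(42614/67007) = -424607/262858 + 576*(67007/42614) = -424607/262858 + 19298016/21307 = 5063590788379/5600715406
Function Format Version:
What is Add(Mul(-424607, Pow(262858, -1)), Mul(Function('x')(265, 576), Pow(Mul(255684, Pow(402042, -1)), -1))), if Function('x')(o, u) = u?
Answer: Rational(5063590788379, 5600715406) ≈ 904.10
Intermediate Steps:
Add(Mul(-424607, Pow(262858, -1)), Mul(Function('x')(265, 576), Pow(Mul(255684, Pow(402042, -1)), -1))) = Add(Mul(-424607, Pow(262858, -1)), Mul(576, Pow(Mul(255684, Pow(402042, -1)), -1))) = Add(Mul(-424607, Rational(1, 262858)), Mul(576, Pow(Mul(255684, Rational(1, 402042)), -1))) = Add(Rational(-424607, 262858), Mul(576, Pow(Rational(42614, 67007), -1))) = Add(Rational(-424607, 262858), Mul(576, Rational(67007, 42614))) = Add(Rational(-424607, 262858), Rational(19298016, 21307)) = Rational(5063590788379, 5600715406)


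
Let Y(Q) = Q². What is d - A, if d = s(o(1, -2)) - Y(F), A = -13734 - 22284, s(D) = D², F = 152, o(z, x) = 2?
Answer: 12918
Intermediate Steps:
A = -36018
d = -23100 (d = 2² - 1*152² = 4 - 1*23104 = 4 - 23104 = -23100)
d - A = -23100 - 1*(-36018) = -23100 + 36018 = 12918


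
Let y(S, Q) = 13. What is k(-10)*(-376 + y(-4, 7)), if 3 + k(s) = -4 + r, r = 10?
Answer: -1089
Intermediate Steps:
k(s) = 3 (k(s) = -3 + (-4 + 10) = -3 + 6 = 3)
k(-10)*(-376 + y(-4, 7)) = 3*(-376 + 13) = 3*(-363) = -1089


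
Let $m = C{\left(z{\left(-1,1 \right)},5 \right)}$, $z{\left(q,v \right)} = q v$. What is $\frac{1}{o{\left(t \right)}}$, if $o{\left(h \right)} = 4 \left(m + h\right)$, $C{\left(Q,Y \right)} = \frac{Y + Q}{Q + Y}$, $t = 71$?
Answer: $\frac{1}{288} \approx 0.0034722$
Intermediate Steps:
$C{\left(Q,Y \right)} = 1$ ($C{\left(Q,Y \right)} = \frac{Q + Y}{Q + Y} = 1$)
$m = 1$
$o{\left(h \right)} = 4 + 4 h$ ($o{\left(h \right)} = 4 \left(1 + h\right) = 4 + 4 h$)
$\frac{1}{o{\left(t \right)}} = \frac{1}{4 + 4 \cdot 71} = \frac{1}{4 + 284} = \frac{1}{288}$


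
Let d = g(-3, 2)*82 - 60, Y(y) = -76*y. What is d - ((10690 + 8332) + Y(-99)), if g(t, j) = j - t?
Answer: -26196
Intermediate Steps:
d = 350 (d = (2 - 1*(-3))*82 - 60 = (2 + 3)*82 - 60 = 5*82 - 60 = 410 - 60 = 350)
d - ((10690 + 8332) + Y(-99)) = 350 - ((10690 + 8332) - 76*(-99)) = 350 - (19022 + 7524) = 350 - 1*26546 = 350 - 26546 = -26196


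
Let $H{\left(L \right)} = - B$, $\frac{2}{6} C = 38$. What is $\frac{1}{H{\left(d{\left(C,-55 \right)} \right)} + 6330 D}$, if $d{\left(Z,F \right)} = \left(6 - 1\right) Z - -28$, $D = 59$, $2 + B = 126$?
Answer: $\frac{1}{373346} \approx 2.6785 \cdot 10^{-6}$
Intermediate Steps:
$C = 114$ ($C = 3 \cdot 38 = 114$)
$B = 124$ ($B = -2 + 126 = 124$)
$d{\left(Z,F \right)} = 28 + 5 Z$ ($d{\left(Z,F \right)} = 5 Z + 28 = 28 + 5 Z$)
$H{\left(L \right)} = -124$ ($H{\left(L \right)} = \left(-1\right) 124 = -124$)
$\frac{1}{H{\left(d{\left(C,-55 \right)} \right)} + 6330 D} = \frac{1}{-124 + 6330 \cdot 59} = \frac{1}{-124 + 373470} = \frac{1}{373346}$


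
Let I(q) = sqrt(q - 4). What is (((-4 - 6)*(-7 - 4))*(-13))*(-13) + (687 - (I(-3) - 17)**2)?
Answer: 18995 + 34*I*sqrt(7) ≈ 18995.0 + 89.956*I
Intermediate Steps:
I(q) = sqrt(-4 + q)
(((-4 - 6)*(-7 - 4))*(-13))*(-13) + (687 - (I(-3) - 17)**2) = (((-4 - 6)*(-7 - 4))*(-13))*(-13) + (687 - (sqrt(-4 - 3) - 17)**2) = (-10*(-11)*(-13))*(-13) + (687 - (sqrt(-7) - 17)**2) = (110*(-13))*(-13) + (687 - (I*sqrt(7) - 17)**2) = -1430*(-13) + (687 - (-17 + I*sqrt(7))**2) = 18590 + (687 - (-17 + I*sqrt(7))**2) = 19277 - (-17 + I*sqrt(7))**2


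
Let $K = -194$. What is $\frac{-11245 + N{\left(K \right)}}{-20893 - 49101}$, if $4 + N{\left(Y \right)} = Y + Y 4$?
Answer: $\frac{12219}{69994} \approx 0.17457$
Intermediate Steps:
$N{\left(Y \right)} = -4 + 5 Y$ ($N{\left(Y \right)} = -4 + \left(Y + Y 4\right) = -4 + \left(Y + 4 Y\right) = -4 + 5 Y$)
$\frac{-11245 + N{\left(K \right)}}{-20893 - 49101} = \frac{-11245 + \left(-4 + 5 \left(-194\right)\right)}{-20893 - 49101} = \frac{-11245 - 974}{-69994} = \left(-11245 - 974\right) \left(- \frac{1}{69994}\right) = \left(-12219\right) \left(- \frac{1}{69994}\right) = \frac{12219}{69994}$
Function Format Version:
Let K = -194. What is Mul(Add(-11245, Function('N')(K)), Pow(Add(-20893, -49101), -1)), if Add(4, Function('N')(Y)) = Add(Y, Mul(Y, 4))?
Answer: Rational(12219, 69994) ≈ 0.17457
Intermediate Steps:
Function('N')(Y) = Add(-4, Mul(5, Y)) (Function('N')(Y) = Add(-4, Add(Y, Mul(Y, 4))) = Add(-4, Add(Y, Mul(4, Y))) = Add(-4, Mul(5, Y)))
Mul(Add(-11245, Function('N')(K)), Pow(Add(-20893, -49101), -1)) = Mul(Add(-11245, Add(-4, Mul(5, -194))), Pow(Add(-20893, -49101), -1)) = Mul(Add(-11245, Add(-4, -970)), Pow(-69994, -1)) = Mul(Add(-11245, -974), Rational(-1, 69994)) = Mul(-12219, Rational(-1, 69994)) = Rational(12219, 69994)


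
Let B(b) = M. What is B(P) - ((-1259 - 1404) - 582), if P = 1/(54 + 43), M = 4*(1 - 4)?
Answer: 3233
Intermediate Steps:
M = -12 (M = 4*(-3) = -12)
P = 1/97 ≈ 0.010309
B(b) = -12
B(P) - ((-1259 - 1404) - 582) = -12 - ((-1259 - 1404) - 582) = -12 - (-2663 - 582) = -12 - 1*(-3245) = -12 + 3245 = 3233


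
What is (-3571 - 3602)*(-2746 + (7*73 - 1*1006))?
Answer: 23247693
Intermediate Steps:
(-3571 - 3602)*(-2746 + (7*73 - 1*1006)) = -7173*(-2746 + (511 - 1006)) = -7173*(-2746 - 495) = -7173*(-3241) = 23247693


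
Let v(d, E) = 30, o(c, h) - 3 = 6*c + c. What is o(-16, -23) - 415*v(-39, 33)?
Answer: -12559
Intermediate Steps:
o(c, h) = 3 + 7*c (o(c, h) = 3 + (6*c + c) = 3 + 7*c)
o(-16, -23) - 415*v(-39, 33) = (3 + 7*(-16)) - 415*30 = (3 - 112) - 12450 = -109 - 12450 = -12559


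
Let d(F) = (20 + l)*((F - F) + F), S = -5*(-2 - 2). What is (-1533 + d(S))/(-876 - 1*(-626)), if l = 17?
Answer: 793/250 ≈ 3.1720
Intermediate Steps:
S = 20 (S = -5*(-4) = 20)
d(F) = 37*F (d(F) = (20 + 17)*((F - F) + F) = 37*(0 + F) = 37*F)
(-1533 + d(S))/(-876 - 1*(-626)) = (-1533 + 37*20)/(-876 - 1*(-626)) = (-1533 + 740)/(-876 + 626) = -793/(-250) = -793*(-1/250) = 793/250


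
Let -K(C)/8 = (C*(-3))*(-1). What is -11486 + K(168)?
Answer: -15518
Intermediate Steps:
K(C) = -24*C (K(C) = -8*C*(-3)*(-1) = -8*(-3*C)*(-1) = -24*C)
-11486 + K(168) = -11486 - 24*168 = -11486 - 4032 = -15518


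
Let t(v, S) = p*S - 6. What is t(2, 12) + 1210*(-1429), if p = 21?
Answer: -1728844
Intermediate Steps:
t(v, S) = -6 + 21*S (t(v, S) = 21*S - 6 = -6 + 21*S)
t(2, 12) + 1210*(-1429) = (-6 + 21*12) + 1210*(-1429) = (-6 + 252) - 1729090 = 246 - 1729090 = -1728844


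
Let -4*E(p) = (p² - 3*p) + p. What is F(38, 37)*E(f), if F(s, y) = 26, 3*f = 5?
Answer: 65/18 ≈ 3.6111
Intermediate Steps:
f = 5/3 (f = (⅓)*5 = 5/3 ≈ 1.6667)
E(p) = p/2 - p²/4 (E(p) = -((p² - 3*p) + p)/4 = -(p² - 2*p)/4 = p/2 - p²/4)
F(38, 37)*E(f) = 26*((¼)*(5/3)*(2 - 1*5/3)) = 26*((¼)*(5/3)*(2 - 5/3)) = 26*((¼)*(5/3)*(⅓)) = 26*(5/36) = 65/18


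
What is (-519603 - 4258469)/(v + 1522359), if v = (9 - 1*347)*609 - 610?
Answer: -4778072/1315907 ≈ -3.6310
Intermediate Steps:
v = -206452 (v = (9 - 347)*609 - 610 = -338*609 - 610 = -205842 - 610 = -206452)
(-519603 - 4258469)/(v + 1522359) = (-519603 - 4258469)/(-206452 + 1522359) = -4778072/1315907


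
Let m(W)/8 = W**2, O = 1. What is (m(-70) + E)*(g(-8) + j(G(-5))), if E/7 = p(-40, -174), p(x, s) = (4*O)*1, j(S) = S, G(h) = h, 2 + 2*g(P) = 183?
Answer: 3353994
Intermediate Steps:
g(P) = 181/2 (g(P) = -1 + (1/2)*183 = -1 + 183/2 = 181/2)
p(x, s) = 4 (p(x, s) = (4*1)*1 = 4*1 = 4)
E = 28 (E = 7*4 = 28)
m(W) = 8*W**2
(m(-70) + E)*(g(-8) + j(G(-5))) = (8*(-70)**2 + 28)*(181/2 - 5) = (8*4900 + 28)*(171/2) = (39200 + 28)*(171/2) = 39228*(171/2) = 3353994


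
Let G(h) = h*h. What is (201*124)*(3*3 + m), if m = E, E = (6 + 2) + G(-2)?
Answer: 523404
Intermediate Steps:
G(h) = h**2
E = 12 (E = (6 + 2) + (-2)**2 = 8 + 4 = 12)
m = 12
(201*124)*(3*3 + m) = (201*124)*(3*3 + 12) = 24924*(9 + 12) = 24924*21 = 523404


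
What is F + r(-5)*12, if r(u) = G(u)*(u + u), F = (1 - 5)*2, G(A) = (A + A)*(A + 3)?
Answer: -2408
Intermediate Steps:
G(A) = 2*A*(3 + A) (G(A) = (2*A)*(3 + A) = 2*A*(3 + A))
F = -8 (F = -4*2 = -8)
r(u) = 4*u²*(3 + u) (r(u) = (2*u*(3 + u))*(u + u) = (2*u*(3 + u))*(2*u) = 4*u²*(3 + u))
F + r(-5)*12 = -8 + (4*(-5)²*(3 - 5))*12 = -8 + (4*25*(-2))*12 = -8 - 200*12 = -8 - 2400 = -2408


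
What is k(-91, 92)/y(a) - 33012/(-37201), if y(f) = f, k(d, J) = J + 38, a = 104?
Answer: 318053/148804 ≈ 2.1374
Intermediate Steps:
k(d, J) = 38 + J
k(-91, 92)/y(a) - 33012/(-37201) = (38 + 92)/104 - 33012/(-37201) = 130*(1/104) - 33012*(-1/37201) = 5/4 + 33012/37201 = 318053/148804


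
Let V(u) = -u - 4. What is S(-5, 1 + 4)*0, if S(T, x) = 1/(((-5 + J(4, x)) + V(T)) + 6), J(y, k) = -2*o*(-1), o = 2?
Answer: 0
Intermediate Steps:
V(u) = -4 - u
J(y, k) = 4 (J(y, k) = -2*2*(-1) = -4*(-1) = 4)
S(T, x) = 1/(1 - T) (S(T, x) = 1/(((-5 + 4) + (-4 - T)) + 6) = 1/((-1 + (-4 - T)) + 6) = 1/((-5 - T) + 6) = 1/(1 - T))
S(-5, 1 + 4)*0 = -1/(-1 - 5)*0 = -1/(-6)*0 = -1*(-⅙)*0 = (⅙)*0 = 0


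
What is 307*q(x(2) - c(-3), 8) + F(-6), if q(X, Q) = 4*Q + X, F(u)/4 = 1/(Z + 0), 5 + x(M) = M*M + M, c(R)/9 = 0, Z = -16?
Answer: 40523/4 ≈ 10131.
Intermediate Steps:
c(R) = 0 (c(R) = 9*0 = 0)
x(M) = -5 + M + M**2 (x(M) = -5 + (M*M + M) = -5 + (M**2 + M) = -5 + (M + M**2) = -5 + M + M**2)
F(u) = -1/4 (F(u) = 4/(-16 + 0) = 4/(-16) = 4*(-1/16) = -1/4)
q(X, Q) = X + 4*Q
307*q(x(2) - c(-3), 8) + F(-6) = 307*(((-5 + 2 + 2**2) - 1*0) + 4*8) - 1/4 = 307*(((-5 + 2 + 4) + 0) + 32) - 1/4 = 307*((1 + 0) + 32) - 1/4 = 307*(1 + 32) - 1/4 = 307*33 - 1/4 = 10131 - 1/4 = 40523/4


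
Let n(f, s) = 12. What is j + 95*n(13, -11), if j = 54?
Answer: 1194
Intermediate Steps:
j + 95*n(13, -11) = 54 + 95*12 = 54 + 1140 = 1194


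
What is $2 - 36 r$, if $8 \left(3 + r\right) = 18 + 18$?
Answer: $-52$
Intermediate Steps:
$r = \frac{3}{2}$ ($r = -3 + \frac{18 + 18}{8} = -3 + \frac{1}{8} \cdot 36 = -3 + \frac{9}{2} = \frac{3}{2} \approx 1.5$)
$2 - 36 r = 2 - 54 = -52$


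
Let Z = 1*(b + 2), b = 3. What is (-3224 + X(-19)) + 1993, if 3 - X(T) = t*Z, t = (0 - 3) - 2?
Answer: -1203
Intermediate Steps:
t = -5 (t = -3 - 2 = -5)
Z = 5 (Z = 1*(3 + 2) = 1*5 = 5)
X(T) = 28 (X(T) = 3 - (-5)*5 = 3 - 1*(-25) = 3 + 25 = 28)
(-3224 + X(-19)) + 1993 = (-3224 + 28) + 1993 = -3196 + 1993 = -1203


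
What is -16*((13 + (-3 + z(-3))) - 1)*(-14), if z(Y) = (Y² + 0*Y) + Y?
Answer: 3360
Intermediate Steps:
z(Y) = Y + Y² (z(Y) = (Y² + 0) + Y = Y² + Y = Y + Y²)
-16*((13 + (-3 + z(-3))) - 1)*(-14) = -16*((13 + (-3 - 3*(1 - 3))) - 1)*(-14) = -16*((13 + (-3 - 3*(-2))) - 1)*(-14) = -16*((13 + (-3 + 6)) - 1)*(-14) = -16*((13 + 3) - 1)*(-14) = -16*(16 - 1)*(-14) = -16*15*(-14) = -240*(-14) = 3360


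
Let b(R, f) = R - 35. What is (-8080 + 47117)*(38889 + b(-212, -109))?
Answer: 1508467754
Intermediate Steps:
b(R, f) = -35 + R
(-8080 + 47117)*(38889 + b(-212, -109)) = (-8080 + 47117)*(38889 + (-35 - 212)) = 39037*(38889 - 247) = 39037*38642 = 1508467754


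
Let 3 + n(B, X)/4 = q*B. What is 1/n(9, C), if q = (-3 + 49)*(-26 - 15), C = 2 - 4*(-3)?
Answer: -1/67908 ≈ -1.4726e-5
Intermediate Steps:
C = 14 (C = 2 + 12 = 14)
q = -1886 (q = 46*(-41) = -1886)
n(B, X) = -12 - 7544*B (n(B, X) = -12 + 4*(-1886*B) = -12 - 7544*B)
1/n(9, C) = 1/(-12 - 7544*9) = 1/(-12 - 67896) = 1/(-67908) = -1/67908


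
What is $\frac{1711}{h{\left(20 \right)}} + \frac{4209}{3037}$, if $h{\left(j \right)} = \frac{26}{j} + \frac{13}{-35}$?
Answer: $\frac{72803015}{39481} \approx 1844.0$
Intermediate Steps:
$h{\left(j \right)} = - \frac{13}{35} + \frac{26}{j}$ ($h{\left(j \right)} = \frac{26}{j} + 13 \left(- \frac{1}{35}\right) = \frac{26}{j} - \frac{13}{35} = - \frac{13}{35} + \frac{26}{j}$)
$\frac{1711}{h{\left(20 \right)}} + \frac{4209}{3037} = \frac{1711}{- \frac{13}{35} + \frac{26}{20}} + \frac{4209}{3037} = \frac{1711}{- \frac{13}{35} + 26 \cdot \frac{1}{20}} + 4209 \cdot \frac{1}{3037} = \frac{1711}{- \frac{13}{35} + \frac{13}{10}} + \frac{4209}{3037} = \frac{1711}{\frac{13}{14}} + \frac{4209}{3037} = 1711 \cdot \frac{14}{13} + \frac{4209}{3037} = \frac{23954}{13} + \frac{4209}{3037} = \frac{72803015}{39481}$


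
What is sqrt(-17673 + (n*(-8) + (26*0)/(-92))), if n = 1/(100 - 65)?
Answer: I*sqrt(21649705)/35 ≈ 132.94*I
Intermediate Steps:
n = 1/35 ≈ 0.028571
sqrt(-17673 + (n*(-8) + (26*0)/(-92))) = sqrt(-17673 + ((1/35)*(-8) + (26*0)/(-92))) = sqrt(-17673 + (-8/35 + 0*(-1/92))) = sqrt(-17673 + (-8/35 + 0)) = sqrt(-17673 - 8/35) = sqrt(-618563/35) = I*sqrt(21649705)/35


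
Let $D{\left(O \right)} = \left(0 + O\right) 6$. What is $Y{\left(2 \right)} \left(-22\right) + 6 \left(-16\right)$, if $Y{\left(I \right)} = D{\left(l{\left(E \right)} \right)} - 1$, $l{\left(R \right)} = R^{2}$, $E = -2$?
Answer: $-602$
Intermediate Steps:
$D{\left(O \right)} = 6 O$ ($D{\left(O \right)} = O 6 = 6 O$)
$Y{\left(I \right)} = 23$ ($Y{\left(I \right)} = 6 \left(-2\right)^{2} - 1 = 6 \cdot 4 - 1 = 24 - 1 = 23$)
$Y{\left(2 \right)} \left(-22\right) + 6 \left(-16\right) = 23 \left(-22\right) + 6 \left(-16\right) = -506 - 96 = -602$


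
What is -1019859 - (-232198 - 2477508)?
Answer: 1689847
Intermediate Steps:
-1019859 - (-232198 - 2477508) = -1019859 - 1*(-2709706) = -1019859 + 2709706 = 1689847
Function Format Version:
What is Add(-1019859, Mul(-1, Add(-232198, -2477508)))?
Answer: 1689847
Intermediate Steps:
Add(-1019859, Mul(-1, Add(-232198, -2477508))) = Add(-1019859, Mul(-1, -2709706)) = Add(-1019859, 2709706) = 1689847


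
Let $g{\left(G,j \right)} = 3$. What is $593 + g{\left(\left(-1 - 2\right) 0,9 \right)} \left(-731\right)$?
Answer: $-1600$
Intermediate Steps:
$593 + g{\left(\left(-1 - 2\right) 0,9 \right)} \left(-731\right) = 593 + 3 \left(-731\right) = 593 - 2193 = -1600$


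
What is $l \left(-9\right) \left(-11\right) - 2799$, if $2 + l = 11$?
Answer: $-1908$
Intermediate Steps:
$l = 9$ ($l = -2 + 11 = 9$)
$l \left(-9\right) \left(-11\right) - 2799 = 9 \left(-9\right) \left(-11\right) - 2799 = \left(-81\right) \left(-11\right) - 2799 = 891 - 2799 = -1908$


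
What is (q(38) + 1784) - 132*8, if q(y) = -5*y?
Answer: 538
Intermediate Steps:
(q(38) + 1784) - 132*8 = (-5*38 + 1784) - 132*8 = (-190 + 1784) - 1056 = 1594 - 1056 = 538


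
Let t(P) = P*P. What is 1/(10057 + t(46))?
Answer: 1/12173 ≈ 8.2149e-5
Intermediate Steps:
t(P) = P**2
1/(10057 + t(46)) = 1/(10057 + 46**2) = 1/(10057 + 2116) = 1/12173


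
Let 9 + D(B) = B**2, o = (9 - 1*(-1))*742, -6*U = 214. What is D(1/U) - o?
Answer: -85054612/11449 ≈ -7429.0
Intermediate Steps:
U = -107/3 (U = -1/6*214 = -107/3 ≈ -35.667)
o = 7420 (o = (9 + 1)*742 = 10*742 = 7420)
D(B) = -9 + B**2
D(1/U) - o = (-9 + (1/(-107/3))**2) - 1*7420 = (-9 + (-3/107)**2) - 7420 = (-9 + 9/11449) - 7420 = -103032/11449 - 7420 = -85054612/11449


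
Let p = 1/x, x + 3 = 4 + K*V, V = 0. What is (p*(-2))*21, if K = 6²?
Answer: -42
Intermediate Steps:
K = 36
x = 1 (x = -3 + (4 + 36*0) = -3 + (4 + 0) = -3 + 4 = 1)
p = 1 (p = 1/1 = 1)
(p*(-2))*21 = (1*(-2))*21 = -2*21 = -42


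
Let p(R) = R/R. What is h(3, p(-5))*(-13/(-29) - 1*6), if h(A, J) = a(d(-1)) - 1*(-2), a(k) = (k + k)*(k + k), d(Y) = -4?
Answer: -10626/29 ≈ -366.41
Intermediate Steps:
p(R) = 1
a(k) = 4*k² (a(k) = (2*k)*(2*k) = 4*k²)
h(A, J) = 66 (h(A, J) = 4*(-4)² - 1*(-2) = 4*16 + 2 = 64 + 2 = 66)
h(3, p(-5))*(-13/(-29) - 1*6) = 66*(-13/(-29) - 1*6) = 66*(-13*(-1/29) - 6) = 66*(13/29 - 6) = 66*(-161/29) = -10626/29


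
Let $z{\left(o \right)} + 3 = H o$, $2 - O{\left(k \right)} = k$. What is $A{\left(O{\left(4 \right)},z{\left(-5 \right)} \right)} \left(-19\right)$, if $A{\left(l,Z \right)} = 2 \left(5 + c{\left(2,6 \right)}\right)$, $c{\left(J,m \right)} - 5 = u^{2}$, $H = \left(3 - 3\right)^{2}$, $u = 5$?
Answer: $-1330$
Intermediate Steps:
$O{\left(k \right)} = 2 - k$
$H = 0$ ($H = 0^{2} = 0$)
$c{\left(J,m \right)} = 30$ ($c{\left(J,m \right)} = 5 + 5^{2} = 5 + 25 = 30$)
$z{\left(o \right)} = -3$ ($z{\left(o \right)} = -3 + 0 o = -3 + 0 = -3$)
$A{\left(l,Z \right)} = 70$ ($A{\left(l,Z \right)} = 2 \left(5 + 30\right) = 2 \cdot 35 = 70$)
$A{\left(O{\left(4 \right)},z{\left(-5 \right)} \right)} \left(-19\right) = 70 \left(-19\right) = -1330$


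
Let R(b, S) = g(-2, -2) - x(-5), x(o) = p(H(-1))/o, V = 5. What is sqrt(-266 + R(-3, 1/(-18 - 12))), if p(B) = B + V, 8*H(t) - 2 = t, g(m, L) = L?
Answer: I*sqrt(106790)/20 ≈ 16.339*I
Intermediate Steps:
H(t) = 1/4 + t/8
p(B) = 5 + B (p(B) = B + 5 = 5 + B)
x(o) = 41/(8*o) (x(o) = (5 + (1/4 + (1/8)*(-1)))/o = (5 + (1/4 - 1/8))/o = (5 + 1/8)/o = 41/(8*o))
R(b, S) = -39/40 (R(b, S) = -2 - 41/(8*(-5)) = -2 - 41*(-1)/(8*5) = -2 - 1*(-41/40) = -2 + 41/40 = -39/40)
sqrt(-266 + R(-3, 1/(-18 - 12))) = sqrt(-266 - 39/40) = sqrt(-10679/40) = I*sqrt(106790)/20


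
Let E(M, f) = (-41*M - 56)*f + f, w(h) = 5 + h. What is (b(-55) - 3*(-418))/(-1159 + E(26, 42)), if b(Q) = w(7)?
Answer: -1266/48241 ≈ -0.026243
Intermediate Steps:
b(Q) = 12 (b(Q) = 5 + 7 = 12)
E(M, f) = f + f*(-56 - 41*M) (E(M, f) = (-56 - 41*M)*f + f = f*(-56 - 41*M) + f = f + f*(-56 - 41*M))
(b(-55) - 3*(-418))/(-1159 + E(26, 42)) = (12 - 3*(-418))/(-1159 - 1*42*(55 + 41*26)) = (12 + 1254)/(-1159 - 1*42*(55 + 1066)) = 1266/(-1159 - 1*42*1121) = 1266/(-1159 - 47082) = 1266/(-48241) = 1266*(-1/48241) = -1266/48241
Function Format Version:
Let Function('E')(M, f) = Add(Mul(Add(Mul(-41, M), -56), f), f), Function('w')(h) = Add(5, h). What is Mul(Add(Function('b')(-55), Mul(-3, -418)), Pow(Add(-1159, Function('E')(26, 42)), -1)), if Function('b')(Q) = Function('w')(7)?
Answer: Rational(-1266, 48241) ≈ -0.026243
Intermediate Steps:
Function('b')(Q) = 12 (Function('b')(Q) = Add(5, 7) = 12)
Function('E')(M, f) = Add(f, Mul(f, Add(-56, Mul(-41, M)))) (Function('E')(M, f) = Add(Mul(Add(-56, Mul(-41, M)), f), f) = Add(Mul(f, Add(-56, Mul(-41, M))), f) = Add(f, Mul(f, Add(-56, Mul(-41, M)))))
Mul(Add(Function('b')(-55), Mul(-3, -418)), Pow(Add(-1159, Function('E')(26, 42)), -1)) = Mul(Add(12, Mul(-3, -418)), Pow(Add(-1159, Mul(-1, 42, Add(55, Mul(41, 26)))), -1)) = Mul(Add(12, 1254), Pow(Add(-1159, Mul(-1, 42, Add(55, 1066))), -1)) = Mul(1266, Pow(Add(-1159, Mul(-1, 42, 1121)), -1)) = Mul(1266, Pow(Add(-1159, -47082), -1)) = Mul(1266, Pow(-48241, -1)) = Mul(1266, Rational(-1, 48241)) = Rational(-1266, 48241)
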